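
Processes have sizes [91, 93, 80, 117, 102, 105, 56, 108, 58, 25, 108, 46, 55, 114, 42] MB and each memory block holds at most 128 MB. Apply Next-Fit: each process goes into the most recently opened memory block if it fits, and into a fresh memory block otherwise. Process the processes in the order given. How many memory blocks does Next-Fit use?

13 memory blocks

91 MB → memory block 1 (remaining 37 MB)
93 MB → memory block 2 (remaining 35 MB)
80 MB → memory block 3 (remaining 48 MB)
117 MB → memory block 4 (remaining 11 MB)
102 MB → memory block 5 (remaining 26 MB)
105 MB → memory block 6 (remaining 23 MB)
56 MB → memory block 7 (remaining 72 MB)
108 MB → memory block 8 (remaining 20 MB)
58 MB → memory block 9 (remaining 70 MB)
25 MB → memory block 9 (remaining 45 MB)
108 MB → memory block 10 (remaining 20 MB)
46 MB → memory block 11 (remaining 82 MB)
55 MB → memory block 11 (remaining 27 MB)
114 MB → memory block 12 (remaining 14 MB)
42 MB → memory block 13 (remaining 86 MB)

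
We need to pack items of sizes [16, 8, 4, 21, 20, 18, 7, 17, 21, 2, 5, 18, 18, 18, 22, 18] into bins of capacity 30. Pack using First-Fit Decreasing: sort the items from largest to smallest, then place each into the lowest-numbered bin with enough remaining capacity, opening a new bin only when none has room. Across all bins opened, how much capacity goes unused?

Sorted descending: 22, 21, 21, 20, 18, 18, 18, 18, 18, 17, 16, 8, 7, 5, 4, 2.
22 → bin 1 (remaining 8)
21 → bin 2 (remaining 9)
21 → bin 3 (remaining 9)
20 → bin 4 (remaining 10)
18 → bin 5 (remaining 12)
18 → bin 6 (remaining 12)
18 → bin 7 (remaining 12)
18 → bin 8 (remaining 12)
18 → bin 9 (remaining 12)
17 → bin 10 (remaining 13)
16 → bin 11 (remaining 14)
8 → bin 1 (remaining 0)
7 → bin 2 (remaining 2)
5 → bin 3 (remaining 4)
4 → bin 3 (remaining 0)
2 → bin 2 (remaining 0)
11 bins × 30 = 330; used 233; unused 97.

97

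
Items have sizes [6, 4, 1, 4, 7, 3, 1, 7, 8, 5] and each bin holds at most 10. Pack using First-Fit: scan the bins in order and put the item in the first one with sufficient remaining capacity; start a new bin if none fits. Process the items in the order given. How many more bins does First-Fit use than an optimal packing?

1

First-Fit: [6,4] [1,4,3,1] [7] [7] [8] [5] → 6 bins.
Total size 46; any packing needs at least ⌈46/10⌉ = 5 bins.
An optimal packing achieves that bound: [8,1,1] [7,3] [7] [6,4] [5,4] → 5 bins.
Excess: 6 − 5 = 1.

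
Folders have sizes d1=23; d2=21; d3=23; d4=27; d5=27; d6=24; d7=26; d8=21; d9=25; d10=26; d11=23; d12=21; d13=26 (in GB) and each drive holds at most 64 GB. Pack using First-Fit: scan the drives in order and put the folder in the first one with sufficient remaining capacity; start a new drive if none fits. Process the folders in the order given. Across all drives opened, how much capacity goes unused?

drive 1: place d1 (23 GB), 41 GB left
drive 1: place d2 (21 GB), 20 GB left
drive 2: place d3 (23 GB), 41 GB left
drive 2: place d4 (27 GB), 14 GB left
drive 3: place d5 (27 GB), 37 GB left
drive 3: place d6 (24 GB), 13 GB left
drive 4: place d7 (26 GB), 38 GB left
drive 4: place d8 (21 GB), 17 GB left
drive 5: place d9 (25 GB), 39 GB left
drive 5: place d10 (26 GB), 13 GB left
drive 6: place d11 (23 GB), 41 GB left
drive 6: place d12 (21 GB), 20 GB left
drive 7: place d13 (26 GB), 38 GB left
7 drives × 64 GB = 448 GB; used 313 GB; unused 135 GB.

135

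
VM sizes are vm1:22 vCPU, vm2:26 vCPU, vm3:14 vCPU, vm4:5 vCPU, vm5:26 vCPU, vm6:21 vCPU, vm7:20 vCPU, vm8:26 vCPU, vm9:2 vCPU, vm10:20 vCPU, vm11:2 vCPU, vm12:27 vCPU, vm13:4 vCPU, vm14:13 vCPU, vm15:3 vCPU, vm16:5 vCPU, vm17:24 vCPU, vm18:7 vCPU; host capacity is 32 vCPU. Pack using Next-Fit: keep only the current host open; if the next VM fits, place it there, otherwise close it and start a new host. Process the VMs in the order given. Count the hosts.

Put vm1 (22 vCPU) in host 1; 10 vCPU remain.
Put vm2 (26 vCPU) in host 2; 6 vCPU remain.
Put vm3 (14 vCPU) in host 3; 18 vCPU remain.
Put vm4 (5 vCPU) in host 3; 13 vCPU remain.
Put vm5 (26 vCPU) in host 4; 6 vCPU remain.
Put vm6 (21 vCPU) in host 5; 11 vCPU remain.
Put vm7 (20 vCPU) in host 6; 12 vCPU remain.
Put vm8 (26 vCPU) in host 7; 6 vCPU remain.
Put vm9 (2 vCPU) in host 7; 4 vCPU remain.
Put vm10 (20 vCPU) in host 8; 12 vCPU remain.
Put vm11 (2 vCPU) in host 8; 10 vCPU remain.
Put vm12 (27 vCPU) in host 9; 5 vCPU remain.
Put vm13 (4 vCPU) in host 9; 1 vCPU remain.
Put vm14 (13 vCPU) in host 10; 19 vCPU remain.
Put vm15 (3 vCPU) in host 10; 16 vCPU remain.
Put vm16 (5 vCPU) in host 10; 11 vCPU remain.
Put vm17 (24 vCPU) in host 11; 8 vCPU remain.
Put vm18 (7 vCPU) in host 11; 1 vCPU remain.
Final hosts: [22] [26] [14,5] [26] [21] [20] [26,2] [20,2] [27,4] [13,3,5] [24,7].

11 hosts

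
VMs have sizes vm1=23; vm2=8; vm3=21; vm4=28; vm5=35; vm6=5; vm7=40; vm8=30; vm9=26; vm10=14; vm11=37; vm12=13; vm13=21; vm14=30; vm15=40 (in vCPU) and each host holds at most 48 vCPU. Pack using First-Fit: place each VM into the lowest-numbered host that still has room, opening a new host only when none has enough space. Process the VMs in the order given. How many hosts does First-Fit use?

Put vm1 (23 vCPU) in host 1; 25 vCPU remain.
Put vm2 (8 vCPU) in host 1; 17 vCPU remain.
Put vm3 (21 vCPU) in host 2; 27 vCPU remain.
Put vm4 (28 vCPU) in host 3; 20 vCPU remain.
Put vm5 (35 vCPU) in host 4; 13 vCPU remain.
Put vm6 (5 vCPU) in host 1; 12 vCPU remain.
Put vm7 (40 vCPU) in host 5; 8 vCPU remain.
Put vm8 (30 vCPU) in host 6; 18 vCPU remain.
Put vm9 (26 vCPU) in host 2; 1 vCPU remain.
Put vm10 (14 vCPU) in host 3; 6 vCPU remain.
Put vm11 (37 vCPU) in host 7; 11 vCPU remain.
Put vm12 (13 vCPU) in host 4; 0 vCPU remain.
Put vm13 (21 vCPU) in host 8; 27 vCPU remain.
Put vm14 (30 vCPU) in host 9; 18 vCPU remain.
Put vm15 (40 vCPU) in host 10; 8 vCPU remain.

10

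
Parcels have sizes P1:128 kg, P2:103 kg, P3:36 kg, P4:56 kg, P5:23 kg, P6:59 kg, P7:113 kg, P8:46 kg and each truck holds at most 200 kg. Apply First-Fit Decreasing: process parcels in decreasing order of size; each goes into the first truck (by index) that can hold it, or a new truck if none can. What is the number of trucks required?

3 trucks

Sorted descending: 128, 113, 103, 59, 56, 46, 36, 23.
128 kg → truck 1 (remaining 72 kg)
113 kg → truck 2 (remaining 87 kg)
103 kg → truck 3 (remaining 97 kg)
59 kg → truck 1 (remaining 13 kg)
56 kg → truck 2 (remaining 31 kg)
46 kg → truck 3 (remaining 51 kg)
36 kg → truck 3 (remaining 15 kg)
23 kg → truck 2 (remaining 8 kg)
Final trucks: [128,59] [113,56,23] [103,46,36].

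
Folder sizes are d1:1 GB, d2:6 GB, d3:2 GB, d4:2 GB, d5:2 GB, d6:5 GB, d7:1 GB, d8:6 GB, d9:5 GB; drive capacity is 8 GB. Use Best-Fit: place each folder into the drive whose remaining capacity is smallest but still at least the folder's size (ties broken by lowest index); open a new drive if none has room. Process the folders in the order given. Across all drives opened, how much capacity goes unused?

10

d1 (1 GB) → drive 1 (remaining 7 GB)
d2 (6 GB) → drive 1 (remaining 1 GB)
d3 (2 GB) → drive 2 (remaining 6 GB)
d4 (2 GB) → drive 2 (remaining 4 GB)
d5 (2 GB) → drive 2 (remaining 2 GB)
d6 (5 GB) → drive 3 (remaining 3 GB)
d7 (1 GB) → drive 1 (remaining 0 GB)
d8 (6 GB) → drive 4 (remaining 2 GB)
d9 (5 GB) → drive 5 (remaining 3 GB)
5 drives × 8 GB = 40 GB; used 30 GB; unused 10 GB.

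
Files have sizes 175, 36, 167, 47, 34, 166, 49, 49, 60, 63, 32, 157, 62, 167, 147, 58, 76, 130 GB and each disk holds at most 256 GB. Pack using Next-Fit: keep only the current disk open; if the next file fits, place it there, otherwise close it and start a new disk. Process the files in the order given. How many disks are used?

8

Put 175 GB in disk 1; 81 GB remain.
Put 36 GB in disk 1; 45 GB remain.
Put 167 GB in disk 2; 89 GB remain.
Put 47 GB in disk 2; 42 GB remain.
Put 34 GB in disk 2; 8 GB remain.
Put 166 GB in disk 3; 90 GB remain.
Put 49 GB in disk 3; 41 GB remain.
Put 49 GB in disk 4; 207 GB remain.
Put 60 GB in disk 4; 147 GB remain.
Put 63 GB in disk 4; 84 GB remain.
Put 32 GB in disk 4; 52 GB remain.
Put 157 GB in disk 5; 99 GB remain.
Put 62 GB in disk 5; 37 GB remain.
Put 167 GB in disk 6; 89 GB remain.
Put 147 GB in disk 7; 109 GB remain.
Put 58 GB in disk 7; 51 GB remain.
Put 76 GB in disk 8; 180 GB remain.
Put 130 GB in disk 8; 50 GB remain.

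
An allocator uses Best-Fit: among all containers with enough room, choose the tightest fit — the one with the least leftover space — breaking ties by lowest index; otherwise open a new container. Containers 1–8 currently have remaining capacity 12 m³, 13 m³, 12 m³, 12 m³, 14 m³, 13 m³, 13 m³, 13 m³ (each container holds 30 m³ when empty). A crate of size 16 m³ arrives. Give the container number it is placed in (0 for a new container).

No container has ≥ 16 m³ free, so a new container is opened.

0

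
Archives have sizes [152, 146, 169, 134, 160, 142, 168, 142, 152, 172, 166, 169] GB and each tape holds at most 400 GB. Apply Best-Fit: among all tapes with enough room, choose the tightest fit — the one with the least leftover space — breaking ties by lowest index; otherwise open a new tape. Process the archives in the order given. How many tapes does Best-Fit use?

6

152 GB → tape 1 (remaining 248 GB)
146 GB → tape 1 (remaining 102 GB)
169 GB → tape 2 (remaining 231 GB)
134 GB → tape 2 (remaining 97 GB)
160 GB → tape 3 (remaining 240 GB)
142 GB → tape 3 (remaining 98 GB)
168 GB → tape 4 (remaining 232 GB)
142 GB → tape 4 (remaining 90 GB)
152 GB → tape 5 (remaining 248 GB)
172 GB → tape 5 (remaining 76 GB)
166 GB → tape 6 (remaining 234 GB)
169 GB → tape 6 (remaining 65 GB)
Final tapes: [152,146] [169,134] [160,142] [168,142] [152,172] [166,169].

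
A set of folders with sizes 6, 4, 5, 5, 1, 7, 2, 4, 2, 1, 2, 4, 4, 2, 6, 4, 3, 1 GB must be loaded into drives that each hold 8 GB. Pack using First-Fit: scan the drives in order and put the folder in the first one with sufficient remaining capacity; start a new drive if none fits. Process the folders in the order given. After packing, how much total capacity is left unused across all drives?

9

6 GB → drive 1 (remaining 2 GB)
4 GB → drive 2 (remaining 4 GB)
5 GB → drive 3 (remaining 3 GB)
5 GB → drive 4 (remaining 3 GB)
1 GB → drive 1 (remaining 1 GB)
7 GB → drive 5 (remaining 1 GB)
2 GB → drive 2 (remaining 2 GB)
4 GB → drive 6 (remaining 4 GB)
2 GB → drive 2 (remaining 0 GB)
1 GB → drive 1 (remaining 0 GB)
2 GB → drive 3 (remaining 1 GB)
4 GB → drive 6 (remaining 0 GB)
4 GB → drive 7 (remaining 4 GB)
2 GB → drive 4 (remaining 1 GB)
6 GB → drive 8 (remaining 2 GB)
4 GB → drive 7 (remaining 0 GB)
3 GB → drive 9 (remaining 5 GB)
1 GB → drive 3 (remaining 0 GB)
9 drives × 8 GB = 72 GB; used 63 GB; unused 9 GB.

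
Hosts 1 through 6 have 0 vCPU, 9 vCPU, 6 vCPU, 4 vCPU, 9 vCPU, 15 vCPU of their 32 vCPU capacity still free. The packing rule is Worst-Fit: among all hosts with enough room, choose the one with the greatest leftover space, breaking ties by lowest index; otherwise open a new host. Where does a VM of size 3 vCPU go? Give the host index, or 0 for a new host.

6

Hosts with room: host 2 (9 vCPU), host 3 (6 vCPU), host 4 (4 vCPU), host 5 (9 vCPU), host 6 (15 vCPU).
Most room is host 6 with 15 vCPU free.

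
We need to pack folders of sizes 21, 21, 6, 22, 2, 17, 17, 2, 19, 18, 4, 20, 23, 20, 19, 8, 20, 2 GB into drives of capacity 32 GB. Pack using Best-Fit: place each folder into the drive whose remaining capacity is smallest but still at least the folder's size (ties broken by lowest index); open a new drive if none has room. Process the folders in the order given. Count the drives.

12 drives

Put 21 GB in drive 1; 11 GB remain.
Put 21 GB in drive 2; 11 GB remain.
Put 6 GB in drive 1; 5 GB remain.
Put 22 GB in drive 3; 10 GB remain.
Put 2 GB in drive 1; 3 GB remain.
Put 17 GB in drive 4; 15 GB remain.
Put 17 GB in drive 5; 15 GB remain.
Put 2 GB in drive 1; 1 GB remain.
Put 19 GB in drive 6; 13 GB remain.
Put 18 GB in drive 7; 14 GB remain.
Put 4 GB in drive 3; 6 GB remain.
Put 20 GB in drive 8; 12 GB remain.
Put 23 GB in drive 9; 9 GB remain.
Put 20 GB in drive 10; 12 GB remain.
Put 19 GB in drive 11; 13 GB remain.
Put 8 GB in drive 9; 1 GB remain.
Put 20 GB in drive 12; 12 GB remain.
Put 2 GB in drive 3; 4 GB remain.
Final drives: [21,6,2,2] [21] [22,4,2] [17] [17] [19] [18] [20] [23,8] [20] [19] [20].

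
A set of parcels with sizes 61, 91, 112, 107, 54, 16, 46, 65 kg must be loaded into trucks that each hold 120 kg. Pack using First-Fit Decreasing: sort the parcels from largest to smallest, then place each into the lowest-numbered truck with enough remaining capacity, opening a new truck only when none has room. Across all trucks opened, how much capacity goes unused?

Sorted descending: 112, 107, 91, 65, 61, 54, 46, 16.
truck 1: place 112 kg, 8 kg left
truck 2: place 107 kg, 13 kg left
truck 3: place 91 kg, 29 kg left
truck 4: place 65 kg, 55 kg left
truck 5: place 61 kg, 59 kg left
truck 4: place 54 kg, 1 kg left
truck 5: place 46 kg, 13 kg left
truck 3: place 16 kg, 13 kg left
5 trucks × 120 kg = 600 kg; used 552 kg; unused 48 kg.

48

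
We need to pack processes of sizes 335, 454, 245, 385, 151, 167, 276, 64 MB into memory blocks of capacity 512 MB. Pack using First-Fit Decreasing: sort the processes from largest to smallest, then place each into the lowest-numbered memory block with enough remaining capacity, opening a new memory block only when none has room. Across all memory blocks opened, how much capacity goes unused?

Sorted descending: 454, 385, 335, 276, 245, 167, 151, 64.
memory block 1: place 454 MB, 58 MB left
memory block 2: place 385 MB, 127 MB left
memory block 3: place 335 MB, 177 MB left
memory block 4: place 276 MB, 236 MB left
memory block 5: place 245 MB, 267 MB left
memory block 3: place 167 MB, 10 MB left
memory block 4: place 151 MB, 85 MB left
memory block 2: place 64 MB, 63 MB left
5 memory blocks × 512 MB = 2560 MB; used 2077 MB; unused 483 MB.

483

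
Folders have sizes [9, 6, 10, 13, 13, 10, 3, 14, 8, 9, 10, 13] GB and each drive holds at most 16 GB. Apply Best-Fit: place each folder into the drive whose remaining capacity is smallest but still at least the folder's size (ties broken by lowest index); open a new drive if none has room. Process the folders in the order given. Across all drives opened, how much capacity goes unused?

42

Put 9 GB in drive 1; 7 GB remain.
Put 6 GB in drive 1; 1 GB remain.
Put 10 GB in drive 2; 6 GB remain.
Put 13 GB in drive 3; 3 GB remain.
Put 13 GB in drive 4; 3 GB remain.
Put 10 GB in drive 5; 6 GB remain.
Put 3 GB in drive 3; 0 GB remain.
Put 14 GB in drive 6; 2 GB remain.
Put 8 GB in drive 7; 8 GB remain.
Put 9 GB in drive 8; 7 GB remain.
Put 10 GB in drive 9; 6 GB remain.
Put 13 GB in drive 10; 3 GB remain.
10 drives × 16 GB = 160 GB; used 118 GB; unused 42 GB.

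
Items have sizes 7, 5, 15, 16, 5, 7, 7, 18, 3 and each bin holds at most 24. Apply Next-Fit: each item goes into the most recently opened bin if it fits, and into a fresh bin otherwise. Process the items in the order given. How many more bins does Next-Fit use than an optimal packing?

Next-Fit: [7,5] [15] [16,5] [7,7] [18,3] → 5 bins.
Total size 83; any packing needs at least ⌈83/24⌉ = 4 bins.
An optimal packing achieves that bound: [18,5] [16,7] [15,7] [7,5,3] → 4 bins.
Excess: 5 − 4 = 1.

1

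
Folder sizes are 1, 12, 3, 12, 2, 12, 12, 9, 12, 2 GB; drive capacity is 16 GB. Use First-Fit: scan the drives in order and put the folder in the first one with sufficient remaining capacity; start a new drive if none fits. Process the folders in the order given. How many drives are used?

drive 1: place 1 GB, 15 GB left
drive 1: place 12 GB, 3 GB left
drive 1: place 3 GB, 0 GB left
drive 2: place 12 GB, 4 GB left
drive 2: place 2 GB, 2 GB left
drive 3: place 12 GB, 4 GB left
drive 4: place 12 GB, 4 GB left
drive 5: place 9 GB, 7 GB left
drive 6: place 12 GB, 4 GB left
drive 2: place 2 GB, 0 GB left

6 drives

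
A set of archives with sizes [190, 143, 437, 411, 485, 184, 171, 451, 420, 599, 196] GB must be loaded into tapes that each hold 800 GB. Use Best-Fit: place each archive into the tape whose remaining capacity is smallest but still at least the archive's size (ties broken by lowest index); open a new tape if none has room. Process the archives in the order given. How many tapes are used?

tape 1: place 190 GB, 610 GB left
tape 1: place 143 GB, 467 GB left
tape 1: place 437 GB, 30 GB left
tape 2: place 411 GB, 389 GB left
tape 3: place 485 GB, 315 GB left
tape 3: place 184 GB, 131 GB left
tape 2: place 171 GB, 218 GB left
tape 4: place 451 GB, 349 GB left
tape 5: place 420 GB, 380 GB left
tape 6: place 599 GB, 201 GB left
tape 6: place 196 GB, 5 GB left

6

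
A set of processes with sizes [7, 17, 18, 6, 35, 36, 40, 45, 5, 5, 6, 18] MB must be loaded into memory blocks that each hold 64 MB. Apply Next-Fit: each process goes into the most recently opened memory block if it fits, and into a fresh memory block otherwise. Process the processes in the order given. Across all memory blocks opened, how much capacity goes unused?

7 MB → memory block 1 (remaining 57 MB)
17 MB → memory block 1 (remaining 40 MB)
18 MB → memory block 1 (remaining 22 MB)
6 MB → memory block 1 (remaining 16 MB)
35 MB → memory block 2 (remaining 29 MB)
36 MB → memory block 3 (remaining 28 MB)
40 MB → memory block 4 (remaining 24 MB)
45 MB → memory block 5 (remaining 19 MB)
5 MB → memory block 5 (remaining 14 MB)
5 MB → memory block 5 (remaining 9 MB)
6 MB → memory block 5 (remaining 3 MB)
18 MB → memory block 6 (remaining 46 MB)
6 memory blocks × 64 MB = 384 MB; used 238 MB; unused 146 MB.

146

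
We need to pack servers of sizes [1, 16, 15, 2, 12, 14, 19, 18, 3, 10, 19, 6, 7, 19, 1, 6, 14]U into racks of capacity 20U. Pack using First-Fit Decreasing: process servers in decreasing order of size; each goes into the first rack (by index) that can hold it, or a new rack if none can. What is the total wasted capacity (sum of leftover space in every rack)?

Sorted descending: 19, 19, 19, 18, 16, 15, 14, 14, 12, 10, 7, 6, 6, 3, 2, 1, 1.
Put 19U in rack 1; 1U remain.
Put 19U in rack 2; 1U remain.
Put 19U in rack 3; 1U remain.
Put 18U in rack 4; 2U remain.
Put 16U in rack 5; 4U remain.
Put 15U in rack 6; 5U remain.
Put 14U in rack 7; 6U remain.
Put 14U in rack 8; 6U remain.
Put 12U in rack 9; 8U remain.
Put 10U in rack 10; 10U remain.
Put 7U in rack 9; 1U remain.
Put 6U in rack 7; 0U remain.
Put 6U in rack 8; 0U remain.
Put 3U in rack 5; 1U remain.
Put 2U in rack 4; 0U remain.
Put 1U in rack 1; 0U remain.
Put 1U in rack 2; 0U remain.
10 racks × 20U = 200U; used 182U; unused 18U.

18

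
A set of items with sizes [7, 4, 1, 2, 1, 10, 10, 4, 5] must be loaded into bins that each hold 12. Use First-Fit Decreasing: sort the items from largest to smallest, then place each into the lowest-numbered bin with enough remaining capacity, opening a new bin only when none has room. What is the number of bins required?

4 bins

Sorted descending: 10, 10, 7, 5, 4, 4, 2, 1, 1.
10 → bin 1 (remaining 2)
10 → bin 2 (remaining 2)
7 → bin 3 (remaining 5)
5 → bin 3 (remaining 0)
4 → bin 4 (remaining 8)
4 → bin 4 (remaining 4)
2 → bin 1 (remaining 0)
1 → bin 2 (remaining 1)
1 → bin 2 (remaining 0)
Final bins: [10,2] [10,1,1] [7,5] [4,4].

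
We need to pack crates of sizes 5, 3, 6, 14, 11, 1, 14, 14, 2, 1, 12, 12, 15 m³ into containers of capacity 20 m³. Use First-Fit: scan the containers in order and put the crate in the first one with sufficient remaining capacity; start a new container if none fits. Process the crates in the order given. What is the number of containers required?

8

container 1: place 5 m³, 15 m³ left
container 1: place 3 m³, 12 m³ left
container 1: place 6 m³, 6 m³ left
container 2: place 14 m³, 6 m³ left
container 3: place 11 m³, 9 m³ left
container 1: place 1 m³, 5 m³ left
container 4: place 14 m³, 6 m³ left
container 5: place 14 m³, 6 m³ left
container 1: place 2 m³, 3 m³ left
container 1: place 1 m³, 2 m³ left
container 6: place 12 m³, 8 m³ left
container 7: place 12 m³, 8 m³ left
container 8: place 15 m³, 5 m³ left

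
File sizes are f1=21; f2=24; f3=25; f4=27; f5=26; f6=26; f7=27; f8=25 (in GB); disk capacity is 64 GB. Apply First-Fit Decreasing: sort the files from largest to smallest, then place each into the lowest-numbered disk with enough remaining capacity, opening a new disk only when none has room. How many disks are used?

Sorted descending: 27, 27, 26, 26, 25, 25, 24, 21.
27 GB → disk 1 (remaining 37 GB)
27 GB → disk 1 (remaining 10 GB)
26 GB → disk 2 (remaining 38 GB)
26 GB → disk 2 (remaining 12 GB)
25 GB → disk 3 (remaining 39 GB)
25 GB → disk 3 (remaining 14 GB)
24 GB → disk 4 (remaining 40 GB)
21 GB → disk 4 (remaining 19 GB)
Final disks: [27,27] [26,26] [25,25] [24,21].

4 disks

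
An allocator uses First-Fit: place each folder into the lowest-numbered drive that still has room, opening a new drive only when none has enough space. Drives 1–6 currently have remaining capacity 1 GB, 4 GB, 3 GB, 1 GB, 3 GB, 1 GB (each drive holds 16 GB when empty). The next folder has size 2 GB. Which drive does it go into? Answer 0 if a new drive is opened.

2

Drives with room: drive 2 (4 GB), drive 3 (3 GB), drive 5 (3 GB).
The first with room is drive 2.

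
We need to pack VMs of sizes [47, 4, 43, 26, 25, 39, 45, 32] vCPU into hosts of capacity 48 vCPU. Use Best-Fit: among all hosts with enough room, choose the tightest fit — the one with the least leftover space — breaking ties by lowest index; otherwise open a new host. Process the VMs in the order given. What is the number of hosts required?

Put 47 vCPU in host 1; 1 vCPU remain.
Put 4 vCPU in host 2; 44 vCPU remain.
Put 43 vCPU in host 2; 1 vCPU remain.
Put 26 vCPU in host 3; 22 vCPU remain.
Put 25 vCPU in host 4; 23 vCPU remain.
Put 39 vCPU in host 5; 9 vCPU remain.
Put 45 vCPU in host 6; 3 vCPU remain.
Put 32 vCPU in host 7; 16 vCPU remain.

7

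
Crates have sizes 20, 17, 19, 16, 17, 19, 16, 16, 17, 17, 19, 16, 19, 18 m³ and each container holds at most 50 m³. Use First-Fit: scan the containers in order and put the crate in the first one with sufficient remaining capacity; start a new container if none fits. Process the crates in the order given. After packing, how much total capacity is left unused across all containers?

20 m³ → container 1 (remaining 30 m³)
17 m³ → container 1 (remaining 13 m³)
19 m³ → container 2 (remaining 31 m³)
16 m³ → container 2 (remaining 15 m³)
17 m³ → container 3 (remaining 33 m³)
19 m³ → container 3 (remaining 14 m³)
16 m³ → container 4 (remaining 34 m³)
16 m³ → container 4 (remaining 18 m³)
17 m³ → container 4 (remaining 1 m³)
17 m³ → container 5 (remaining 33 m³)
19 m³ → container 5 (remaining 14 m³)
16 m³ → container 6 (remaining 34 m³)
19 m³ → container 6 (remaining 15 m³)
18 m³ → container 7 (remaining 32 m³)
7 containers × 50 m³ = 350 m³; used 246 m³; unused 104 m³.

104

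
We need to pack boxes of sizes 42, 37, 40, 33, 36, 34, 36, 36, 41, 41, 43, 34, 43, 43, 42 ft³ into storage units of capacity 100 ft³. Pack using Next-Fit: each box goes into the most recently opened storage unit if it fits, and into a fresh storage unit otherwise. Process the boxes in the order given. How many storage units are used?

8 storage units

Put 42 ft³ in storage unit 1; 58 ft³ remain.
Put 37 ft³ in storage unit 1; 21 ft³ remain.
Put 40 ft³ in storage unit 2; 60 ft³ remain.
Put 33 ft³ in storage unit 2; 27 ft³ remain.
Put 36 ft³ in storage unit 3; 64 ft³ remain.
Put 34 ft³ in storage unit 3; 30 ft³ remain.
Put 36 ft³ in storage unit 4; 64 ft³ remain.
Put 36 ft³ in storage unit 4; 28 ft³ remain.
Put 41 ft³ in storage unit 5; 59 ft³ remain.
Put 41 ft³ in storage unit 5; 18 ft³ remain.
Put 43 ft³ in storage unit 6; 57 ft³ remain.
Put 34 ft³ in storage unit 6; 23 ft³ remain.
Put 43 ft³ in storage unit 7; 57 ft³ remain.
Put 43 ft³ in storage unit 7; 14 ft³ remain.
Put 42 ft³ in storage unit 8; 58 ft³ remain.
Final storage units: [42,37] [40,33] [36,34] [36,36] [41,41] [43,34] [43,43] [42].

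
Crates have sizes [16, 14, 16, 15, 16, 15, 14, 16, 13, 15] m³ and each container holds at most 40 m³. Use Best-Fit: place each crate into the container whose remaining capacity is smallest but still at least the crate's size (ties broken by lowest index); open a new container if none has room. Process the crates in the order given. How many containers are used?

Put 16 m³ in container 1; 24 m³ remain.
Put 14 m³ in container 1; 10 m³ remain.
Put 16 m³ in container 2; 24 m³ remain.
Put 15 m³ in container 2; 9 m³ remain.
Put 16 m³ in container 3; 24 m³ remain.
Put 15 m³ in container 3; 9 m³ remain.
Put 14 m³ in container 4; 26 m³ remain.
Put 16 m³ in container 4; 10 m³ remain.
Put 13 m³ in container 5; 27 m³ remain.
Put 15 m³ in container 5; 12 m³ remain.

5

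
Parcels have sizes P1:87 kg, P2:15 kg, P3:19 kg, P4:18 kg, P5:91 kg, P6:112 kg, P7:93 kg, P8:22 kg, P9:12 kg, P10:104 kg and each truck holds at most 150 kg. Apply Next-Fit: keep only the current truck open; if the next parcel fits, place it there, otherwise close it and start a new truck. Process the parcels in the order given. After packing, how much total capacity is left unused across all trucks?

177

Put P1 (87 kg) in truck 1; 63 kg remain.
Put P2 (15 kg) in truck 1; 48 kg remain.
Put P3 (19 kg) in truck 1; 29 kg remain.
Put P4 (18 kg) in truck 1; 11 kg remain.
Put P5 (91 kg) in truck 2; 59 kg remain.
Put P6 (112 kg) in truck 3; 38 kg remain.
Put P7 (93 kg) in truck 4; 57 kg remain.
Put P8 (22 kg) in truck 4; 35 kg remain.
Put P9 (12 kg) in truck 4; 23 kg remain.
Put P10 (104 kg) in truck 5; 46 kg remain.
5 trucks × 150 kg = 750 kg; used 573 kg; unused 177 kg.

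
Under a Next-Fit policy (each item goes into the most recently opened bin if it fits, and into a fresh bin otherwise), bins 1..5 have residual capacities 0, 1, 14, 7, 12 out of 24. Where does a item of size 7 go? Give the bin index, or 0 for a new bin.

Next-Fit only looks at bin 5, which has 12 free.
7 fits there.

5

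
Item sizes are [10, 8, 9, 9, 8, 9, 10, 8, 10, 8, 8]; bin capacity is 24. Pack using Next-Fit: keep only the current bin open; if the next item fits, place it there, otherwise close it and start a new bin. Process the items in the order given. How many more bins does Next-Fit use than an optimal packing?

Next-Fit: [10,8] [9,9] [8,9] [10,8] [10,8] [8] → 6 bins.
Total size 97; any packing needs at least ⌈97/24⌉ = 5 bins.
An optimal packing achieves that bound: [10,10] [10,9] [9,9] [8,8,8] [8,8] → 5 bins.
Excess: 6 − 5 = 1.

1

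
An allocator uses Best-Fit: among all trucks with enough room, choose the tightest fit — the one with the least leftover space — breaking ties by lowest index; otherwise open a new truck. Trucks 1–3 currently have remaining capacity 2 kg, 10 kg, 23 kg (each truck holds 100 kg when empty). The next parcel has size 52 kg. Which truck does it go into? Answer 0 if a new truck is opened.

0

No truck has ≥ 52 kg free, so a new truck is opened.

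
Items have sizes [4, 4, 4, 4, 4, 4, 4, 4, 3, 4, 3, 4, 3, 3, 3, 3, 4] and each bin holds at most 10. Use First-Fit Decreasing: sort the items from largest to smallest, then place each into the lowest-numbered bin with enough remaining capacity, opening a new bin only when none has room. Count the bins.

8 bins

Sorted descending: 4, 4, 4, 4, 4, 4, 4, 4, 4, 4, 4, 3, 3, 3, 3, 3, 3.
4 → bin 1 (remaining 6)
4 → bin 1 (remaining 2)
4 → bin 2 (remaining 6)
4 → bin 2 (remaining 2)
4 → bin 3 (remaining 6)
4 → bin 3 (remaining 2)
4 → bin 4 (remaining 6)
4 → bin 4 (remaining 2)
4 → bin 5 (remaining 6)
4 → bin 5 (remaining 2)
4 → bin 6 (remaining 6)
3 → bin 6 (remaining 3)
3 → bin 6 (remaining 0)
3 → bin 7 (remaining 7)
3 → bin 7 (remaining 4)
3 → bin 7 (remaining 1)
3 → bin 8 (remaining 7)
Final bins: [4,4] [4,4] [4,4] [4,4] [4,4] [4,3,3] [3,3,3] [3].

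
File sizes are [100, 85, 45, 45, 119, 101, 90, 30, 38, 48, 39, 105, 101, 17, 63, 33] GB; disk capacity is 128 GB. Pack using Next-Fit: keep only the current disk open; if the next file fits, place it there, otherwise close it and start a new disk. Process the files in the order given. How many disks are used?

10 disks

disk 1: place 100 GB, 28 GB left
disk 2: place 85 GB, 43 GB left
disk 3: place 45 GB, 83 GB left
disk 3: place 45 GB, 38 GB left
disk 4: place 119 GB, 9 GB left
disk 5: place 101 GB, 27 GB left
disk 6: place 90 GB, 38 GB left
disk 6: place 30 GB, 8 GB left
disk 7: place 38 GB, 90 GB left
disk 7: place 48 GB, 42 GB left
disk 7: place 39 GB, 3 GB left
disk 8: place 105 GB, 23 GB left
disk 9: place 101 GB, 27 GB left
disk 9: place 17 GB, 10 GB left
disk 10: place 63 GB, 65 GB left
disk 10: place 33 GB, 32 GB left
Final disks: [100] [85] [45,45] [119] [101] [90,30] [38,48,39] [105] [101,17] [63,33].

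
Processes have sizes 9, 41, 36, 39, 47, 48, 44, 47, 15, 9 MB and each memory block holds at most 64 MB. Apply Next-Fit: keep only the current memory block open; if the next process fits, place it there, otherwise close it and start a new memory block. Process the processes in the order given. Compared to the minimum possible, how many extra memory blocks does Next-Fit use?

1

Next-Fit: [9,41] [36] [39] [47] [48] [44] [47,15] [9] → 8 memory blocks.
7 processes exceed 32 MB (half the capacity), and no two of those can share a memory block, so at least 7 memory blocks are needed.
An optimal packing achieves that bound: [48,15] [47,9] [47,9] [44] [41] [39] [36] → 7 memory blocks.
Excess: 8 − 7 = 1.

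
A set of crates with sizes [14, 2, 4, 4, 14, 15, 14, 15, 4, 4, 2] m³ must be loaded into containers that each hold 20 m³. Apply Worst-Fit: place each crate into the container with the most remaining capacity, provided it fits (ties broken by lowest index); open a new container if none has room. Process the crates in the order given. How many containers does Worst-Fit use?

5

Put 14 m³ in container 1; 6 m³ remain.
Put 2 m³ in container 1; 4 m³ remain.
Put 4 m³ in container 1; 0 m³ remain.
Put 4 m³ in container 2; 16 m³ remain.
Put 14 m³ in container 2; 2 m³ remain.
Put 15 m³ in container 3; 5 m³ remain.
Put 14 m³ in container 4; 6 m³ remain.
Put 15 m³ in container 5; 5 m³ remain.
Put 4 m³ in container 4; 2 m³ remain.
Put 4 m³ in container 3; 1 m³ remain.
Put 2 m³ in container 5; 3 m³ remain.
Final containers: [14,2,4] [4,14] [15,4] [14,4] [15,2].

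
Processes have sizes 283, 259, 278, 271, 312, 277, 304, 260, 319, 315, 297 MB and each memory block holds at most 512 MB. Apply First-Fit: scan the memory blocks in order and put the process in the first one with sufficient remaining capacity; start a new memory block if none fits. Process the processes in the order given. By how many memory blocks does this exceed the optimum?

0

First-Fit: [283] [259] [278] [271] [312] [277] [304] [260] [319] [315] [297] → 11 memory blocks.
11 processes exceed 256 MB (half the capacity), and no two of those can share a memory block, so at least 11 memory blocks are needed.
So 11 is already optimal.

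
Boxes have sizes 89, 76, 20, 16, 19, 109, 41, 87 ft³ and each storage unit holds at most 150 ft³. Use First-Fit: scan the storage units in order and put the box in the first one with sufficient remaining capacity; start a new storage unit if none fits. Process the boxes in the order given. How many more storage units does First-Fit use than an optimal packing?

First-Fit: [89,20,16,19] [76,41] [109] [87] → 4 storage units.
Total size 457 ft³; any packing needs at least ⌈457/150⌉ = 4 storage units.
So 4 is already optimal.

0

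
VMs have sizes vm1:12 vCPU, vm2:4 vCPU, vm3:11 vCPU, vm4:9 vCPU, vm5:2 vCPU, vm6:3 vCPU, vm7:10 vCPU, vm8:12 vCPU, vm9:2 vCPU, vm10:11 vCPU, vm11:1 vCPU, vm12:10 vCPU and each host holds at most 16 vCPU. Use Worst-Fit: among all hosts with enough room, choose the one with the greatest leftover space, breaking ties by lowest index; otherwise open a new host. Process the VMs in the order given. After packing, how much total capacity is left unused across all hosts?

25

host 1: place vm1 (12 vCPU), 4 vCPU left
host 1: place vm2 (4 vCPU), 0 vCPU left
host 2: place vm3 (11 vCPU), 5 vCPU left
host 3: place vm4 (9 vCPU), 7 vCPU left
host 3: place vm5 (2 vCPU), 5 vCPU left
host 2: place vm6 (3 vCPU), 2 vCPU left
host 4: place vm7 (10 vCPU), 6 vCPU left
host 5: place vm8 (12 vCPU), 4 vCPU left
host 4: place vm9 (2 vCPU), 4 vCPU left
host 6: place vm10 (11 vCPU), 5 vCPU left
host 3: place vm11 (1 vCPU), 4 vCPU left
host 7: place vm12 (10 vCPU), 6 vCPU left
7 hosts × 16 vCPU = 112 vCPU; used 87 vCPU; unused 25 vCPU.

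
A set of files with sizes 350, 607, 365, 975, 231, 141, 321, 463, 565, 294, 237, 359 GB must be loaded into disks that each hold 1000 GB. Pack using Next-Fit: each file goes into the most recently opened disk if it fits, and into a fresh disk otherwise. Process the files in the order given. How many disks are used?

Put 350 GB in disk 1; 650 GB remain.
Put 607 GB in disk 1; 43 GB remain.
Put 365 GB in disk 2; 635 GB remain.
Put 975 GB in disk 3; 25 GB remain.
Put 231 GB in disk 4; 769 GB remain.
Put 141 GB in disk 4; 628 GB remain.
Put 321 GB in disk 4; 307 GB remain.
Put 463 GB in disk 5; 537 GB remain.
Put 565 GB in disk 6; 435 GB remain.
Put 294 GB in disk 6; 141 GB remain.
Put 237 GB in disk 7; 763 GB remain.
Put 359 GB in disk 7; 404 GB remain.
Final disks: [350,607] [365] [975] [231,141,321] [463] [565,294] [237,359].

7 disks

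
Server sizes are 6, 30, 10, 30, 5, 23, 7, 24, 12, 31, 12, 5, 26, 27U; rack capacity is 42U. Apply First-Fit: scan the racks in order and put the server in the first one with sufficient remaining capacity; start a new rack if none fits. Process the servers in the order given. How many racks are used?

Put 6U in rack 1; 36U remain.
Put 30U in rack 1; 6U remain.
Put 10U in rack 2; 32U remain.
Put 30U in rack 2; 2U remain.
Put 5U in rack 1; 1U remain.
Put 23U in rack 3; 19U remain.
Put 7U in rack 3; 12U remain.
Put 24U in rack 4; 18U remain.
Put 12U in rack 3; 0U remain.
Put 31U in rack 5; 11U remain.
Put 12U in rack 4; 6U remain.
Put 5U in rack 4; 1U remain.
Put 26U in rack 6; 16U remain.
Put 27U in rack 7; 15U remain.

7 racks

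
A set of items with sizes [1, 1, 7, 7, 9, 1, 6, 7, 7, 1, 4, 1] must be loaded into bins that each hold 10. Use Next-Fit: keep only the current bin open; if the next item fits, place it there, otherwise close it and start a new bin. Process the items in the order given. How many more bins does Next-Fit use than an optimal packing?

Next-Fit: [1,1,7] [7] [9,1] [6] [7] [7,1] [4,1] → 7 bins.
Total size 52; any packing needs at least ⌈52/10⌉ = 6 bins.
An optimal packing achieves that bound: [9,1] [7,1,1,1] [7,1] [7] [7] [6,4] → 6 bins.
Excess: 7 − 6 = 1.

1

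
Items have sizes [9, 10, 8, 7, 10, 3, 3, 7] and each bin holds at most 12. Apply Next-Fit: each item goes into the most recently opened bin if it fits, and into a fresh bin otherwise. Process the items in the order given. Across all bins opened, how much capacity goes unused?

27

Put 9 in bin 1; 3 remain.
Put 10 in bin 2; 2 remain.
Put 8 in bin 3; 4 remain.
Put 7 in bin 4; 5 remain.
Put 10 in bin 5; 2 remain.
Put 3 in bin 6; 9 remain.
Put 3 in bin 6; 6 remain.
Put 7 in bin 7; 5 remain.
7 bins × 12 = 84; used 57; unused 27.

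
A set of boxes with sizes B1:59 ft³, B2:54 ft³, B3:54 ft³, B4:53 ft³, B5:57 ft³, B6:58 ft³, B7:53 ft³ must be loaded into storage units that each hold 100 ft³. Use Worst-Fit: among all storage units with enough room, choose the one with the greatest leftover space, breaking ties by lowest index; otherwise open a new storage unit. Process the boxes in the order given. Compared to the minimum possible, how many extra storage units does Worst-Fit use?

0

Worst-Fit: [59] [54] [54] [53] [57] [58] [53] → 7 storage units.
7 boxes exceed 50 ft³ (half the capacity), and no two of those can share a storage unit, so at least 7 storage units are needed.
So 7 is already optimal.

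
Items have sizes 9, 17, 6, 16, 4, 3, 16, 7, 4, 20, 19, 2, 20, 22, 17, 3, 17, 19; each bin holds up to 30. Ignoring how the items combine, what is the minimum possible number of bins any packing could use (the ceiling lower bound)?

Total size = 9 + 17 + 6 + 16 + 4 + 3 + 16 + 7 + 4 + 20 + 19 + 2 + 20 + 22 + 17 + 3 + 17 + 19 = 221.
⌈221 / 30⌉ = 8.

8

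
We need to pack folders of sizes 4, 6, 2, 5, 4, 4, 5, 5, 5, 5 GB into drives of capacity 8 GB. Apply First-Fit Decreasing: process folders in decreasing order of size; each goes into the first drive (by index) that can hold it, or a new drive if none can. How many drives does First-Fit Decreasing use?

Sorted descending: 6, 5, 5, 5, 5, 5, 4, 4, 4, 2.
6 GB → drive 1 (remaining 2 GB)
5 GB → drive 2 (remaining 3 GB)
5 GB → drive 3 (remaining 3 GB)
5 GB → drive 4 (remaining 3 GB)
5 GB → drive 5 (remaining 3 GB)
5 GB → drive 6 (remaining 3 GB)
4 GB → drive 7 (remaining 4 GB)
4 GB → drive 7 (remaining 0 GB)
4 GB → drive 8 (remaining 4 GB)
2 GB → drive 1 (remaining 0 GB)

8 drives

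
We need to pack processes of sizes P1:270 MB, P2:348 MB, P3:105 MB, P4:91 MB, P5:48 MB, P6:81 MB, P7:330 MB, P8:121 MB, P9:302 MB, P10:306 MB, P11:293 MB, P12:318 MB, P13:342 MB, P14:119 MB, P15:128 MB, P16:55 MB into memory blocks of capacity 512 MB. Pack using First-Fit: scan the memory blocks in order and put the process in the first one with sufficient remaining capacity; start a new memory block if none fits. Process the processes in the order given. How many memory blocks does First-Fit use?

P1 (270 MB) → memory block 1 (remaining 242 MB)
P2 (348 MB) → memory block 2 (remaining 164 MB)
P3 (105 MB) → memory block 1 (remaining 137 MB)
P4 (91 MB) → memory block 1 (remaining 46 MB)
P5 (48 MB) → memory block 2 (remaining 116 MB)
P6 (81 MB) → memory block 2 (remaining 35 MB)
P7 (330 MB) → memory block 3 (remaining 182 MB)
P8 (121 MB) → memory block 3 (remaining 61 MB)
P9 (302 MB) → memory block 4 (remaining 210 MB)
P10 (306 MB) → memory block 5 (remaining 206 MB)
P11 (293 MB) → memory block 6 (remaining 219 MB)
P12 (318 MB) → memory block 7 (remaining 194 MB)
P13 (342 MB) → memory block 8 (remaining 170 MB)
P14 (119 MB) → memory block 4 (remaining 91 MB)
P15 (128 MB) → memory block 5 (remaining 78 MB)
P16 (55 MB) → memory block 3 (remaining 6 MB)

8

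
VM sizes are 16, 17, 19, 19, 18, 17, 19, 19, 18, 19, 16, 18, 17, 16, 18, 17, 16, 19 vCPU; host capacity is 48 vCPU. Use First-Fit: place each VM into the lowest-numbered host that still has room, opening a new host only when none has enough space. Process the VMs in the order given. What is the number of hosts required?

host 1: place 16 vCPU, 32 vCPU left
host 1: place 17 vCPU, 15 vCPU left
host 2: place 19 vCPU, 29 vCPU left
host 2: place 19 vCPU, 10 vCPU left
host 3: place 18 vCPU, 30 vCPU left
host 3: place 17 vCPU, 13 vCPU left
host 4: place 19 vCPU, 29 vCPU left
host 4: place 19 vCPU, 10 vCPU left
host 5: place 18 vCPU, 30 vCPU left
host 5: place 19 vCPU, 11 vCPU left
host 6: place 16 vCPU, 32 vCPU left
host 6: place 18 vCPU, 14 vCPU left
host 7: place 17 vCPU, 31 vCPU left
host 7: place 16 vCPU, 15 vCPU left
host 8: place 18 vCPU, 30 vCPU left
host 8: place 17 vCPU, 13 vCPU left
host 9: place 16 vCPU, 32 vCPU left
host 9: place 19 vCPU, 13 vCPU left

9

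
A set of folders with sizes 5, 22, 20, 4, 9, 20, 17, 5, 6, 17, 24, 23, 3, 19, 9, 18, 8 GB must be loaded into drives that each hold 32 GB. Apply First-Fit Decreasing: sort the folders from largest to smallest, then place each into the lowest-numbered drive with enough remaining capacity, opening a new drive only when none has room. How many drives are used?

Sorted descending: 24, 23, 22, 20, 20, 19, 18, 17, 17, 9, 9, 8, 6, 5, 5, 4, 3.
drive 1: place 24 GB, 8 GB left
drive 2: place 23 GB, 9 GB left
drive 3: place 22 GB, 10 GB left
drive 4: place 20 GB, 12 GB left
drive 5: place 20 GB, 12 GB left
drive 6: place 19 GB, 13 GB left
drive 7: place 18 GB, 14 GB left
drive 8: place 17 GB, 15 GB left
drive 9: place 17 GB, 15 GB left
drive 2: place 9 GB, 0 GB left
drive 3: place 9 GB, 1 GB left
drive 1: place 8 GB, 0 GB left
drive 4: place 6 GB, 6 GB left
drive 4: place 5 GB, 1 GB left
drive 5: place 5 GB, 7 GB left
drive 5: place 4 GB, 3 GB left
drive 5: place 3 GB, 0 GB left

9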